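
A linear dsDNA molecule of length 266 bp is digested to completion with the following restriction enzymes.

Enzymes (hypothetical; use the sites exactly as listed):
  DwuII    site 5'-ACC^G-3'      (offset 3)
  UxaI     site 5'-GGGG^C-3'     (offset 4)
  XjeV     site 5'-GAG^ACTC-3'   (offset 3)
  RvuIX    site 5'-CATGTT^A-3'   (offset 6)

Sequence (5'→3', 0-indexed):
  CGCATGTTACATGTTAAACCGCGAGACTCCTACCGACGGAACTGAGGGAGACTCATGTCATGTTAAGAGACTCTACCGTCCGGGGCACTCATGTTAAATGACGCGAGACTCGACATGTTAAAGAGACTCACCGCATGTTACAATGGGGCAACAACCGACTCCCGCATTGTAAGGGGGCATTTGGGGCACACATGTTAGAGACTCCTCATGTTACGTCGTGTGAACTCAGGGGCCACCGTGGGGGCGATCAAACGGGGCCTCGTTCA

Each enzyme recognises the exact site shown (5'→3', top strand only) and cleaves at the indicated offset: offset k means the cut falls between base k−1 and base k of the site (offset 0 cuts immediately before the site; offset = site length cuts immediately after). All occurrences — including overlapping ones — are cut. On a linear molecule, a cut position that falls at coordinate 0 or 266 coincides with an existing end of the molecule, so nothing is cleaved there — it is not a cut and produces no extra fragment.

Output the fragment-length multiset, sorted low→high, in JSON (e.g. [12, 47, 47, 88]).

Scan for sites:
  DwuII (ACCG, off=3): starts [17, 31, 74, 129, 153, 234] → cuts [20, 34, 77, 132, 156, 237]
  UxaI (GGGGC, off=4): starts [81, 144, 173, 182, 228, 240, 253] → cuts [85, 148, 177, 186, 232, 244, 257]
  XjeV (GAGACTC, off=3): starts [22, 47, 66, 104, 122, 197] → cuts [25, 50, 69, 107, 125, 200]
  RvuIX (CATGTTA, off=6): starts [2, 9, 58, 89, 113, 133, 190, 206] → cuts [8, 15, 64, 95, 119, 139, 196, 212]

All cut coordinates (distinct, sorted): [8, 15, 20, 25, 34, 50, 64, 69, 77, 85, 95, 107, 119, 125, 132, 139, 148, 156, 177, 186, 196, 200, 212, 232, 237, 244, 257]

Fragments:
  [0,8): 8 bp
  [8,15): 7 bp
  [15,20): 5 bp
  [20,25): 5 bp
  [25,34): 9 bp
  [34,50): 16 bp
  [50,64): 14 bp
  [64,69): 5 bp
  [69,77): 8 bp
  [77,85): 8 bp
  [85,95): 10 bp
  [95,107): 12 bp
  [107,119): 12 bp
  [119,125): 6 bp
  [125,132): 7 bp
  [132,139): 7 bp
  [139,148): 9 bp
  [148,156): 8 bp
  [156,177): 21 bp
  [177,186): 9 bp
  [186,196): 10 bp
  [196,200): 4 bp
  [200,212): 12 bp
  [212,232): 20 bp
  [232,237): 5 bp
  [237,244): 7 bp
  [244,257): 13 bp
  [257,266): 9 bp

[4,5,5,5,5,6,7,7,7,7,8,8,8,8,9,9,9,9,10,10,12,12,12,13,14,16,20,21]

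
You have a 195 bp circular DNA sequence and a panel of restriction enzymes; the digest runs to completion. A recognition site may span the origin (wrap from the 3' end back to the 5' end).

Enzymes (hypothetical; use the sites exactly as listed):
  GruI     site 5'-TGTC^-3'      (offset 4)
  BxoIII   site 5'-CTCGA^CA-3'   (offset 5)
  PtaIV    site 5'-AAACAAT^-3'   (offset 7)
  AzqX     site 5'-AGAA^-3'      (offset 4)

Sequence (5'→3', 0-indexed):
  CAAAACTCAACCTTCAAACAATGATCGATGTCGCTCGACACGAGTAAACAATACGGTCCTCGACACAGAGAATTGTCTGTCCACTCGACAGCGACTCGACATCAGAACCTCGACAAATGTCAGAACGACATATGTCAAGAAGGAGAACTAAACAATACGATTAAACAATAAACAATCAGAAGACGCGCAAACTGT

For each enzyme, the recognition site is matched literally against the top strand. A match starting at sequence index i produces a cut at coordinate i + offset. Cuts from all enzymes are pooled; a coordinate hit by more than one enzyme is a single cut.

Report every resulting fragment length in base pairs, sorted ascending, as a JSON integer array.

[4,4,5,5,5,6,6,6,7,7,8,8,9,9,10,11,11,11,13,14,15,21]

Per-enzyme occurrences:
  GruI (TGTC, off=4): starts [28, 73, 77, 117, 132, 192] → cuts [1, 32, 77, 81, 121, 136]
  BxoIII (CTCGACA, off=5): starts [33, 58, 83, 94, 108] → cuts [38, 63, 88, 99, 113]
  PtaIV (AAACAAT, off=7): starts [15, 45, 149, 162, 169] → cuts [22, 52, 156, 169, 176]
  AzqX (AGAA, off=4): starts [68, 103, 121, 137, 143, 177] → cuts [72, 107, 125, 141, 147, 181]

Pooled cuts: [1, 22, 32, 38, 52, 63, 72, 77, 81, 88, 99, 107, 113, 121, 125, 136, 141, 147, 156, 169, 176, 181]

Fragments:
  1→22: 21 bp
  22→32: 10 bp
  32→38: 6 bp
  38→52: 14 bp
  52→63: 11 bp
  63→72: 9 bp
  72→77: 5 bp
  77→81: 4 bp
  81→88: 7 bp
  88→99: 11 bp
  99→107: 8 bp
  107→113: 6 bp
  113→121: 8 bp
  121→125: 4 bp
  125→136: 11 bp
  136→141: 5 bp
  141→147: 6 bp
  147→156: 9 bp
  156→169: 13 bp
  169→176: 7 bp
  176→181: 5 bp
  181→1 (wrap): 195-181+1 = 15 bp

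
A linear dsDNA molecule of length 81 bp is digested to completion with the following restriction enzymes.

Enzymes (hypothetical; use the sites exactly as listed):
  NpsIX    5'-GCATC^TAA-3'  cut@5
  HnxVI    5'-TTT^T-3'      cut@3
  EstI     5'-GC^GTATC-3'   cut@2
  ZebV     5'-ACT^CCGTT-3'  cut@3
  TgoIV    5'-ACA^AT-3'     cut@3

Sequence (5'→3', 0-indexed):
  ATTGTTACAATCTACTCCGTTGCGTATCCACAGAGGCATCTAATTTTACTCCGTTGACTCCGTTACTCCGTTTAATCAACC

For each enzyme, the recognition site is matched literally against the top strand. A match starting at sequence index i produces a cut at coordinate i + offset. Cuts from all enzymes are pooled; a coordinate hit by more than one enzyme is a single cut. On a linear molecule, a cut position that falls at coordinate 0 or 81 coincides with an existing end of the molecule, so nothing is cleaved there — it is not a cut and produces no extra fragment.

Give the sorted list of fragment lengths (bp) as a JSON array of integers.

Per-enzyme occurrences:
  NpsIX GCATCTAA/5: at [35] ⇒ [40]
  HnxVI TTTT/3: at [43] ⇒ [46]
  EstI GCGTATC/2: at [21] ⇒ [23]
  ZebV ACTCCGTT/3: at [13, 47, 56, 64] ⇒ [16, 50, 59, 67]
  TgoIV ACAAT/3: at [6] ⇒ [9]

All cut coordinates (distinct, sorted): [9, 16, 23, 40, 46, 50, 59, 67]

Fragment lengths:
  [0,9): 9 bp
  [9,16): 7 bp
  [16,23): 7 bp
  [23,40): 17 bp
  [40,46): 6 bp
  [46,50): 4 bp
  [50,59): 9 bp
  [59,67): 8 bp
  [67,81): 14 bp

[4,6,7,7,8,9,9,14,17]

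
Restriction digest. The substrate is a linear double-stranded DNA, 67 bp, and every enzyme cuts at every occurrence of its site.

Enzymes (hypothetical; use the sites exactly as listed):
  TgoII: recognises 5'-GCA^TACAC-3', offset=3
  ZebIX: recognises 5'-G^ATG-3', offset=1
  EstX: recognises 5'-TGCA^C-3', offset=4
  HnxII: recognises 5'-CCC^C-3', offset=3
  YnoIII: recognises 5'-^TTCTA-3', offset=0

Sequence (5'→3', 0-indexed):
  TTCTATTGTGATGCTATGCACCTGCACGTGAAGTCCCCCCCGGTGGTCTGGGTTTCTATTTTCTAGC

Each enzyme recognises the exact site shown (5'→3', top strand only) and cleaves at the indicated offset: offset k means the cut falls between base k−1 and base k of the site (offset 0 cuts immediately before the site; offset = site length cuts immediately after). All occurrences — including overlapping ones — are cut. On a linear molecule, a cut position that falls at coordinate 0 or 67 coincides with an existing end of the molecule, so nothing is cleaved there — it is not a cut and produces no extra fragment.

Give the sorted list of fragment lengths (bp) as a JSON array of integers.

Per-enzyme occurrences:
  TgoII (GCATACAC, off=3): no sites
  ZebIX GATG/1: at [9] ⇒ [10]
  EstX TGCAC/4: at [16, 22] ⇒ [20, 26]
  HnxII CCCC/3: at [34, 35, 36, 37] ⇒ [37, 38, 39, 40]
  YnoIII TTCTA/0: at [0, 53, 60] ⇒ [53, 60] (position 0 is a terminus of the linear molecule — no cut)

Pooled cuts: [10, 20, 26, 37, 38, 39, 40, 53, 60]

Fragments:
  [0,10): 10 bp
  [10,20): 10 bp
  [20,26): 6 bp
  [26,37): 11 bp
  [37,38): 1 bp
  [38,39): 1 bp
  [39,40): 1 bp
  [40,53): 13 bp
  [53,60): 7 bp
  [60,67): 7 bp

[1,1,1,6,7,7,10,10,11,13]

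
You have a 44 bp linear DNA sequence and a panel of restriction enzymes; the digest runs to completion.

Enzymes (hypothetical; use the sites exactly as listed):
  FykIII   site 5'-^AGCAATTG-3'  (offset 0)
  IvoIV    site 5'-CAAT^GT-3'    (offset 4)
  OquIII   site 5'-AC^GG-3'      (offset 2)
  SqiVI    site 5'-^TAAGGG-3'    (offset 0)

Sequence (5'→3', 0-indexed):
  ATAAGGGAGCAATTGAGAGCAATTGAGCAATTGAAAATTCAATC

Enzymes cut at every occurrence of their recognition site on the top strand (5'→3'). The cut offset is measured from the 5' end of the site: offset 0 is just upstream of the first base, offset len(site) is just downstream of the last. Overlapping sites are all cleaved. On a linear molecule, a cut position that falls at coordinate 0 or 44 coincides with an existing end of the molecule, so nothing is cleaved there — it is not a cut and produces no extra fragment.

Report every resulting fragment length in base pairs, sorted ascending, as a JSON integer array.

[1,6,8,10,19]

Site scan:
  FykIII AGCAATTG/0: at [7, 17, 25] ⇒ [7, 17, 25]
  IvoIV (CAATGT, off=4): no sites
  OquIII (ACGG, off=2): no sites
  SqiVI TAAGGG/0: at [1] ⇒ [1]

Pooled cuts: [1, 7, 17, 25]

Fragment lengths:
  [0,1): 1 bp
  [1,7): 6 bp
  [7,17): 10 bp
  [17,25): 8 bp
  [25,44): 19 bp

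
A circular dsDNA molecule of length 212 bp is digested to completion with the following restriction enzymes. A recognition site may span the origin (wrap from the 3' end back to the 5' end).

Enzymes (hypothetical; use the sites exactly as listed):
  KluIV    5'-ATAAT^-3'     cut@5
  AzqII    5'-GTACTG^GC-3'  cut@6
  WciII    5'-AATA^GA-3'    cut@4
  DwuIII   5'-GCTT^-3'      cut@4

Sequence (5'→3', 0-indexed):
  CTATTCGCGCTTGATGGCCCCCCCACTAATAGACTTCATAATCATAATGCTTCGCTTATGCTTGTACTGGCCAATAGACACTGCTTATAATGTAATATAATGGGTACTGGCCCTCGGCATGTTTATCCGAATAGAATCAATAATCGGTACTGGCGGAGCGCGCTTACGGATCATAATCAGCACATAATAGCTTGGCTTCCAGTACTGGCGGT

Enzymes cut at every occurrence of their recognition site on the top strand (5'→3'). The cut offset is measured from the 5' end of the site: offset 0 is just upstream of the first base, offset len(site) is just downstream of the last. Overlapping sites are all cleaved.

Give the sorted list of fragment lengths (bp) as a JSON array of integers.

Scan for sites:
  KluIV (ATAAT, off=5): starts [37, 43, 86, 96, 139, 172, 183] → cuts [42, 48, 91, 101, 144, 177, 188]
  AzqII (GTACTGGC, off=6): starts [63, 103, 146, 201] → cuts [69, 109, 152, 207]
  WciII (AATAGA, off=4): starts [27, 72, 129] → cuts [31, 76, 133]
  DwuIII (GCTT, off=4): starts [8, 48, 53, 59, 82, 161, 189, 194] → cuts [12, 52, 57, 63, 86, 165, 193, 198]

Pooled cuts: [12, 31, 42, 48, 52, 57, 63, 69, 76, 86, 91, 101, 109, 133, 144, 152, 165, 177, 188, 193, 198, 207]

Fragments:
  12→31: 19 bp
  31→42: 11 bp
  42→48: 6 bp
  48→52: 4 bp
  52→57: 5 bp
  57→63: 6 bp
  63→69: 6 bp
  69→76: 7 bp
  76→86: 10 bp
  86→91: 5 bp
  91→101: 10 bp
  101→109: 8 bp
  109→133: 24 bp
  133→144: 11 bp
  144→152: 8 bp
  152→165: 13 bp
  165→177: 12 bp
  177→188: 11 bp
  188→193: 5 bp
  193→198: 5 bp
  198→207: 9 bp
  207→12 (wrap): 212-207+12 = 17 bp

[4,5,5,5,5,6,6,6,7,8,8,9,10,10,11,11,11,12,13,17,19,24]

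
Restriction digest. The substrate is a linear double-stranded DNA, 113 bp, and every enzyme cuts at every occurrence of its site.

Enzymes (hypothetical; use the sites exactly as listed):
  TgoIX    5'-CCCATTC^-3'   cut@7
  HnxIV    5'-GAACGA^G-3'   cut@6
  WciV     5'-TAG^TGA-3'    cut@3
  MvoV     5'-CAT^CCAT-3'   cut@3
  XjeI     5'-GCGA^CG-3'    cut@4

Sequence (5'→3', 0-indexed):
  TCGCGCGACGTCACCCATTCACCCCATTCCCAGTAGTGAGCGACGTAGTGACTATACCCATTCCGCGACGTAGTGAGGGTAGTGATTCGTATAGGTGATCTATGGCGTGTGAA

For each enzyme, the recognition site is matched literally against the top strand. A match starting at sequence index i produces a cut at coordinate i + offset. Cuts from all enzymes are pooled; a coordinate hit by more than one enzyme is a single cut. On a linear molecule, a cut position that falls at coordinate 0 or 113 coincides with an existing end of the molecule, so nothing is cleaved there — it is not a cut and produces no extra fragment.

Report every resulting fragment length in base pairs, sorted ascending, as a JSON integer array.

Per-enzyme occurrences:
  TgoIX CCCATTC/7: at [13, 22, 56] ⇒ [20, 29, 63]
  HnxIV (GAACGAG, off=6): no sites
  WciV TAGTGA/3: at [33, 45, 70, 79] ⇒ [36, 48, 73, 82]
  MvoV (CATCCAT, off=3): no sites
  XjeI GCGACG/4: at [4, 39, 64] ⇒ [8, 43, 68]

All cut coordinates (distinct, sorted): [8, 20, 29, 36, 43, 48, 63, 68, 73, 82]

Fragments:
  [0,8): 8 bp
  [8,20): 12 bp
  [20,29): 9 bp
  [29,36): 7 bp
  [36,43): 7 bp
  [43,48): 5 bp
  [48,63): 15 bp
  [63,68): 5 bp
  [68,73): 5 bp
  [73,82): 9 bp
  [82,113): 31 bp

[5,5,5,7,7,8,9,9,12,15,31]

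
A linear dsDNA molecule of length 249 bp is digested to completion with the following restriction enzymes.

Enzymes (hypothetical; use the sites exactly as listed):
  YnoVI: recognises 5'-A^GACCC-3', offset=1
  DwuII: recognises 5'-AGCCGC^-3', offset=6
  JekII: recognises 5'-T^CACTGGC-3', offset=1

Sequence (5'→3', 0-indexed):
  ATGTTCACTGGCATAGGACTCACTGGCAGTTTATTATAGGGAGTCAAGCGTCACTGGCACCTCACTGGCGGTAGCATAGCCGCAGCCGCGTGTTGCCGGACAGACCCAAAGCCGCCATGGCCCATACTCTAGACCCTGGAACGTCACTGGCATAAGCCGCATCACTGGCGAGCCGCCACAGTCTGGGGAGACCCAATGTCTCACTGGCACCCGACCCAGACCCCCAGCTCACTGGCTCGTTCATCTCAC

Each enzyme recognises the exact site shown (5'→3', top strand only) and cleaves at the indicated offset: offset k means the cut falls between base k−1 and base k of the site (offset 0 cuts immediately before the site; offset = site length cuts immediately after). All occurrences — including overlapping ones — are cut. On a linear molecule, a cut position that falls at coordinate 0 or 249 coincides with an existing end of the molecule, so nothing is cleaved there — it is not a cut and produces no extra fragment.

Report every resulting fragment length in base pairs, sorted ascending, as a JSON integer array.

Site scan:
  YnoVI (AGACCC, off=1): starts [101, 130, 188, 217] → cuts [102, 131, 189, 218]
  DwuII (AGCCGC, off=6): starts [77, 83, 109, 154, 170] → cuts [83, 89, 115, 160, 176]
  JekII (TCACTGGC, off=1): starts [4, 19, 50, 61, 143, 161, 200, 228] → cuts [5, 20, 51, 62, 144, 162, 201, 229]

Pooled cuts: [5, 20, 51, 62, 83, 89, 102, 115, 131, 144, 160, 162, 176, 189, 201, 218, 229]

Fragment lengths:
  [0,5): 5 bp
  [5,20): 15 bp
  [20,51): 31 bp
  [51,62): 11 bp
  [62,83): 21 bp
  [83,89): 6 bp
  [89,102): 13 bp
  [102,115): 13 bp
  [115,131): 16 bp
  [131,144): 13 bp
  [144,160): 16 bp
  [160,162): 2 bp
  [162,176): 14 bp
  [176,189): 13 bp
  [189,201): 12 bp
  [201,218): 17 bp
  [218,229): 11 bp
  [229,249): 20 bp

[2,5,6,11,11,12,13,13,13,13,14,15,16,16,17,20,21,31]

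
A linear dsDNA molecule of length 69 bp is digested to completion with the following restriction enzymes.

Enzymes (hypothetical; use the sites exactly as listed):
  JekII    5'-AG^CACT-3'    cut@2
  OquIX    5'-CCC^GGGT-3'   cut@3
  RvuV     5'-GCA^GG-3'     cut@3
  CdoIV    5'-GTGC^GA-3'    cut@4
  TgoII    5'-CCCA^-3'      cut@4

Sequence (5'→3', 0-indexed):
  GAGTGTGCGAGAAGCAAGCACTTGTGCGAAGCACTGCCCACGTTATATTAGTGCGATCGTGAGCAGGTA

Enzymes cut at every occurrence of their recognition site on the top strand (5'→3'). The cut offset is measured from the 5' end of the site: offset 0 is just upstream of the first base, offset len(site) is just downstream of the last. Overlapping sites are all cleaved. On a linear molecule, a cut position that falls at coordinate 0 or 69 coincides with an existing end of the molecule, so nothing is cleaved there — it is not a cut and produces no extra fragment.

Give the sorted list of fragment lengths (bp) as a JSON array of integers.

[4,4,8,9,9,10,11,14]

Per-enzyme occurrences:
  JekII (AGCACT, off=2): starts [16, 29] → cuts [18, 31]
  OquIX (CCCGGGT, off=3): no sites
  RvuV (GCAGG, off=3): starts [62] → cuts [65]
  CdoIV (GTGCGA, off=4): starts [4, 23, 50] → cuts [8, 27, 54]
  TgoII (CCCA, off=4): starts [36] → cuts [40]

All cut coordinates (distinct, sorted): [8, 18, 27, 31, 40, 54, 65]

Fragments:
  [0,8): 8 bp
  [8,18): 10 bp
  [18,27): 9 bp
  [27,31): 4 bp
  [31,40): 9 bp
  [40,54): 14 bp
  [54,65): 11 bp
  [65,69): 4 bp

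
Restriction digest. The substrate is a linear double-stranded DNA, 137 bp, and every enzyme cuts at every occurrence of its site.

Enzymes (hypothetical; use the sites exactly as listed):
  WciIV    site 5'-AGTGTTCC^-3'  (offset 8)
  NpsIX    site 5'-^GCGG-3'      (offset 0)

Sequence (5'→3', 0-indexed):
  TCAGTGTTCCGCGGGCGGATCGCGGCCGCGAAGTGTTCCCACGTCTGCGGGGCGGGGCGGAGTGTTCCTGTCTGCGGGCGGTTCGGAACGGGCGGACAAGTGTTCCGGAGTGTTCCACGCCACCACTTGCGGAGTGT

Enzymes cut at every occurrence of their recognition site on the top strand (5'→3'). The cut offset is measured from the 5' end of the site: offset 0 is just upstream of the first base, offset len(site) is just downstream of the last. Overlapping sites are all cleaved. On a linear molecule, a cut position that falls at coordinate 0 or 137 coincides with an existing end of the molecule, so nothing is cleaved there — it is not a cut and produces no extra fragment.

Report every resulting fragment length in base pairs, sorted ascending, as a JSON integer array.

Site scan:
  WciIV AGTGTTCC/8: at [2, 31, 60, 98, 108] ⇒ [10, 39, 68, 106, 116]
  NpsIX GCGG/0: at [10, 14, 21, 46, 51, 56, 73, 77, 91, 128] ⇒ [10, 14, 21, 46, 51, 56, 73, 77, 91, 128]

Pooled cuts: [10, 14, 21, 39, 46, 51, 56, 68, 73, 77, 91, 106, 116, 128]

Fragment lengths:
  [0,10): 10 bp
  [10,14): 4 bp
  [14,21): 7 bp
  [21,39): 18 bp
  [39,46): 7 bp
  [46,51): 5 bp
  [51,56): 5 bp
  [56,68): 12 bp
  [68,73): 5 bp
  [73,77): 4 bp
  [77,91): 14 bp
  [91,106): 15 bp
  [106,116): 10 bp
  [116,128): 12 bp
  [128,137): 9 bp

[4,4,5,5,5,7,7,9,10,10,12,12,14,15,18]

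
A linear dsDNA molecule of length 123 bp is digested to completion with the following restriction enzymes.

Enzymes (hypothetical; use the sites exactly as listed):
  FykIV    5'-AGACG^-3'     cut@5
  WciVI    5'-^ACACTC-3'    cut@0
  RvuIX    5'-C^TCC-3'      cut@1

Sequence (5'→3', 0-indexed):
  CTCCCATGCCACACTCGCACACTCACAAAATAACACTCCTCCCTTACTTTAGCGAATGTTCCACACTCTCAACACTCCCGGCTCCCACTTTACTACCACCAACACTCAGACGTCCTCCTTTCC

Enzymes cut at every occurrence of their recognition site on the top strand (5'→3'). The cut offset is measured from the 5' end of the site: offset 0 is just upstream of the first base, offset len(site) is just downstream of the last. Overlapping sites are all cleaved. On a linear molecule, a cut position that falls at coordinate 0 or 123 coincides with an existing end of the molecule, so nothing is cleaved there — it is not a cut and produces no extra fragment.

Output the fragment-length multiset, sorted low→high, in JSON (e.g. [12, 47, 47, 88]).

Scan for sites:
  FykIV (AGACG, off=5): starts [107] → cuts [112]
  WciVI (ACACTC, off=0): starts [10, 18, 32, 62, 71, 101] → cuts [10, 18, 32, 62, 71, 101]
  RvuIX (CTCC, off=1): starts [0, 35, 38, 74, 81, 114] → cuts [1, 36, 39, 75, 82, 115]

All cut coordinates (distinct, sorted): [1, 10, 18, 32, 36, 39, 62, 71, 75, 82, 101, 112, 115]

Fragment lengths:
  [0,1): 1 bp
  [1,10): 9 bp
  [10,18): 8 bp
  [18,32): 14 bp
  [32,36): 4 bp
  [36,39): 3 bp
  [39,62): 23 bp
  [62,71): 9 bp
  [71,75): 4 bp
  [75,82): 7 bp
  [82,101): 19 bp
  [101,112): 11 bp
  [112,115): 3 bp
  [115,123): 8 bp

[1,3,3,4,4,7,8,8,9,9,11,14,19,23]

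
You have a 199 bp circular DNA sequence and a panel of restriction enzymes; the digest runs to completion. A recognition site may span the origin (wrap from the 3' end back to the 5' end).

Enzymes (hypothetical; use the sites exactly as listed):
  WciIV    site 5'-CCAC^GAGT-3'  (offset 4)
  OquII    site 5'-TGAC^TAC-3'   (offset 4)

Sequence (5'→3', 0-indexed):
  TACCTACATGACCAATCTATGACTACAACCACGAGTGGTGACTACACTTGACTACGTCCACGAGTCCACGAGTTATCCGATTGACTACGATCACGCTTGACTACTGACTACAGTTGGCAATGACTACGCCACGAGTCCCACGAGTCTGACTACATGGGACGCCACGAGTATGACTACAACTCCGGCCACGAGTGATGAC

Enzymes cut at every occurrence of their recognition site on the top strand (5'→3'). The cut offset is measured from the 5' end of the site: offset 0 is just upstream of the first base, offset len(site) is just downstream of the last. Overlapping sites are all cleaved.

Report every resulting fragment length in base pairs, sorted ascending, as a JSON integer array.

Scan for sites:
  WciIV (CCACGAGT, off=4): starts [28, 57, 65, 128, 137, 161, 185] → cuts [32, 61, 69, 132, 141, 165, 189]
  OquII (TGACTAC, off=4): starts [19, 38, 48, 81, 97, 104, 120, 146, 170, 195] → cuts [0, 23, 42, 52, 85, 101, 108, 124, 150, 174]

All cut coordinates (distinct, sorted): [0, 23, 32, 42, 52, 61, 69, 85, 101, 108, 124, 132, 141, 150, 165, 174, 189]

Fragments:
  0→23: 23 bp
  23→32: 9 bp
  32→42: 10 bp
  42→52: 10 bp
  52→61: 9 bp
  61→69: 8 bp
  69→85: 16 bp
  85→101: 16 bp
  101→108: 7 bp
  108→124: 16 bp
  124→132: 8 bp
  132→141: 9 bp
  141→150: 9 bp
  150→165: 15 bp
  165→174: 9 bp
  174→189: 15 bp
  189→0 (wrap): 199-189+0 = 10 bp

[7,8,8,9,9,9,9,9,10,10,10,15,15,16,16,16,23]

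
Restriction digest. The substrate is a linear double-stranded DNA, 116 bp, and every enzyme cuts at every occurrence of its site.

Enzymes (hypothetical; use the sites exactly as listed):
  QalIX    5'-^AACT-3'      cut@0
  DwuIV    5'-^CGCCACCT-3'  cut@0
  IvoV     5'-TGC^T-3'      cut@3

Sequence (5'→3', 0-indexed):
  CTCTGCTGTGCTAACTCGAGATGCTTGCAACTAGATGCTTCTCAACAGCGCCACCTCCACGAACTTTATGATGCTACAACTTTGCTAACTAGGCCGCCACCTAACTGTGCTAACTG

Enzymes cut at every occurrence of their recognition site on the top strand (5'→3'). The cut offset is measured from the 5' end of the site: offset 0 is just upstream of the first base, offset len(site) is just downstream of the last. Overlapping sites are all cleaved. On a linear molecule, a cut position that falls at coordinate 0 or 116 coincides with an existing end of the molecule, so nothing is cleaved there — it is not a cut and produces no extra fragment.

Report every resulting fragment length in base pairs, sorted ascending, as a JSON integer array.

Per-enzyme occurrences:
  QalIX AACT/0: at [12, 28, 61, 77, 86, 102, 111] ⇒ [12, 28, 61, 77, 86, 102, 111]
  DwuIV CGCCACCT/0: at [48, 94] ⇒ [48, 94]
  IvoV TGCT/3: at [3, 8, 21, 35, 71, 82, 107] ⇒ [6, 11, 24, 38, 74, 85, 110]

All cut coordinates (distinct, sorted): [6, 11, 12, 24, 28, 38, 48, 61, 74, 77, 85, 86, 94, 102, 110, 111]

Fragments:
  [0,6): 6 bp
  [6,11): 5 bp
  [11,12): 1 bp
  [12,24): 12 bp
  [24,28): 4 bp
  [28,38): 10 bp
  [38,48): 10 bp
  [48,61): 13 bp
  [61,74): 13 bp
  [74,77): 3 bp
  [77,85): 8 bp
  [85,86): 1 bp
  [86,94): 8 bp
  [94,102): 8 bp
  [102,110): 8 bp
  [110,111): 1 bp
  [111,116): 5 bp

[1,1,1,3,4,5,5,6,8,8,8,8,10,10,12,13,13]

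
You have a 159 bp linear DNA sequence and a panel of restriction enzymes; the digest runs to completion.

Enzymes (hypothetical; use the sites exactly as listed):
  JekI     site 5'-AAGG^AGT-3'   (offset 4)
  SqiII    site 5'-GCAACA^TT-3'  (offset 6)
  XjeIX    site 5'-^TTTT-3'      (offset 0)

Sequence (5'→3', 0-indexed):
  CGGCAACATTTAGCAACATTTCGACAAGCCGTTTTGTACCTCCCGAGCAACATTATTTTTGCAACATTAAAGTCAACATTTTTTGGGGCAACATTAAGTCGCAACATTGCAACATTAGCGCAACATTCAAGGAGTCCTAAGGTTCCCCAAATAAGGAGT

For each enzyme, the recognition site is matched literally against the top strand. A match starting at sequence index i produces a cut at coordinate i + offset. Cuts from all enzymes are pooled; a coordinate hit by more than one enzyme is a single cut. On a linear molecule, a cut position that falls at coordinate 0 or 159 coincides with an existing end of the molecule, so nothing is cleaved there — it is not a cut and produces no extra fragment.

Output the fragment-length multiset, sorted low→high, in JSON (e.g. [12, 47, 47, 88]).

Scan for sites:
  JekI AAGGAGT/4: at [128, 152] ⇒ [132, 156]
  SqiII GCAACATT/6: at [2, 12, 46, 60, 87, 100, 108, 119] ⇒ [8, 18, 52, 66, 93, 106, 114, 125]
  XjeIX TTTT/0: at [31, 55, 56, 78, 79, 80] ⇒ [31, 55, 56, 78, 79, 80]

Pooled cuts: [8, 18, 31, 52, 55, 56, 66, 78, 79, 80, 93, 106, 114, 125, 132, 156]

Fragments:
  [0,8): 8 bp
  [8,18): 10 bp
  [18,31): 13 bp
  [31,52): 21 bp
  [52,55): 3 bp
  [55,56): 1 bp
  [56,66): 10 bp
  [66,78): 12 bp
  [78,79): 1 bp
  [79,80): 1 bp
  [80,93): 13 bp
  [93,106): 13 bp
  [106,114): 8 bp
  [114,125): 11 bp
  [125,132): 7 bp
  [132,156): 24 bp
  [156,159): 3 bp

[1,1,1,3,3,7,8,8,10,10,11,12,13,13,13,21,24]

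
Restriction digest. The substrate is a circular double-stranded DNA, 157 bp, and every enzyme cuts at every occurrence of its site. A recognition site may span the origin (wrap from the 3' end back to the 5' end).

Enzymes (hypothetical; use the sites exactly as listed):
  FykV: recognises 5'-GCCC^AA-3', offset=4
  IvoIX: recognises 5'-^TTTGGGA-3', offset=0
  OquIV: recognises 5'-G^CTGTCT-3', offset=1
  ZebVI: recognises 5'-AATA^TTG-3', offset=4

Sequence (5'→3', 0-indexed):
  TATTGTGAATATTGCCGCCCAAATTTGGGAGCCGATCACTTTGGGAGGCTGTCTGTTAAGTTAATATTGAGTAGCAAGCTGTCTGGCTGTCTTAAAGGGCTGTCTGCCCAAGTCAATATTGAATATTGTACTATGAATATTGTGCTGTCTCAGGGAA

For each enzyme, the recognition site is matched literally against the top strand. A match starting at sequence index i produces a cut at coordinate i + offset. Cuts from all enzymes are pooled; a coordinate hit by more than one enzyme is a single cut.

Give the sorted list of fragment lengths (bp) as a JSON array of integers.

[3,5,7,8,9,9,9,9,10,12,13,14,15,16,18]

Per-enzyme occurrences:
  FykV (GCCCAA, off=4): starts [16, 105] → cuts [20, 109]
  IvoIX (TTTGGGA, off=0): starts [23, 39] → cuts [23, 39]
  OquIV (GCTGTCT, off=1): starts [47, 77, 85, 98, 143] → cuts [48, 78, 86, 99, 144]
  ZebVI (AATATTG, off=4): starts [7, 62, 114, 121, 135, 155] → cuts [2, 11, 66, 118, 125, 139]

All cut coordinates (distinct, sorted): [2, 11, 20, 23, 39, 48, 66, 78, 86, 99, 109, 118, 125, 139, 144]

Fragment lengths:
  2→11: 9 bp
  11→20: 9 bp
  20→23: 3 bp
  23→39: 16 bp
  39→48: 9 bp
  48→66: 18 bp
  66→78: 12 bp
  78→86: 8 bp
  86→99: 13 bp
  99→109: 10 bp
  109→118: 9 bp
  118→125: 7 bp
  125→139: 14 bp
  139→144: 5 bp
  144→2 (wrap): 157-144+2 = 15 bp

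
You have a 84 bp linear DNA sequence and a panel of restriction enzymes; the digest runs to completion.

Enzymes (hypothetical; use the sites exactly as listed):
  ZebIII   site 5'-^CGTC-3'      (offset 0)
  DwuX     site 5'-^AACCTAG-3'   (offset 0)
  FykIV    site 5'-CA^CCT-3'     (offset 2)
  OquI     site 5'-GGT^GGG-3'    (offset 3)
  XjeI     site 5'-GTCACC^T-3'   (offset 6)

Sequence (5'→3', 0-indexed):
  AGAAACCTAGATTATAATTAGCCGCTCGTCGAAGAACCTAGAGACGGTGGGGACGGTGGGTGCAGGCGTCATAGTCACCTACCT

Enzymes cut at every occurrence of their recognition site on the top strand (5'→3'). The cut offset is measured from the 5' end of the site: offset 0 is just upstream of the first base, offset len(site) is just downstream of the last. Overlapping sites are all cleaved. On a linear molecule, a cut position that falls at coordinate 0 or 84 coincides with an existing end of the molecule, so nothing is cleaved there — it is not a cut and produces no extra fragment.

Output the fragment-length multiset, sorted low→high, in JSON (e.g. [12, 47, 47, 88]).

Scan for sites:
  ZebIII (CGTC, off=0): starts [26, 66] → cuts [26, 66]
  DwuX (AACCTAG, off=0): starts [3, 34] → cuts [3, 34]
  FykIV (CACCT, off=2): starts [75] → cuts [77]
  OquI (GGTGGG, off=3): starts [45, 54] → cuts [48, 57]
  XjeI (GTCACCT, off=6): starts [73] → cuts [79]

Pooled cuts: [3, 26, 34, 48, 57, 66, 77, 79]

Fragment lengths:
  [0,3): 3 bp
  [3,26): 23 bp
  [26,34): 8 bp
  [34,48): 14 bp
  [48,57): 9 bp
  [57,66): 9 bp
  [66,77): 11 bp
  [77,79): 2 bp
  [79,84): 5 bp

[2,3,5,8,9,9,11,14,23]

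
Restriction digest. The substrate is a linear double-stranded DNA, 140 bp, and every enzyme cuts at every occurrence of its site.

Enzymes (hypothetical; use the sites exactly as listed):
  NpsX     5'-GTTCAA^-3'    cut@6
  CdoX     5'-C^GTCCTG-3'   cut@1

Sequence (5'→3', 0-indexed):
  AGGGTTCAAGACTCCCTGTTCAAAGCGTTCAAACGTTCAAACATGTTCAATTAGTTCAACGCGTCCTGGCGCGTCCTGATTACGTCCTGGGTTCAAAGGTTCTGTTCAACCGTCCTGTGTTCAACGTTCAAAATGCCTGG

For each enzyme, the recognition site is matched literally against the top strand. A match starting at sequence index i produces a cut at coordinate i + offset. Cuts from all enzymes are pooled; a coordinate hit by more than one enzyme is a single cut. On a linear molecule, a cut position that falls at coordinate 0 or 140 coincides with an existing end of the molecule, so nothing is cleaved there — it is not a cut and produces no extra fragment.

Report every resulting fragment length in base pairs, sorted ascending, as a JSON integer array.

Scan for sites:
  NpsX GTTCAA/6: at [3, 17, 26, 34, 44, 53, 90, 103, 118, 125] ⇒ [9, 23, 32, 40, 50, 59, 96, 109, 124, 131]
  CdoX CGTCCTG/1: at [61, 71, 82, 110] ⇒ [62, 72, 83, 111]

All cut coordinates (distinct, sorted): [9, 23, 32, 40, 50, 59, 62, 72, 83, 96, 109, 111, 124, 131]

Fragment lengths:
  [0,9): 9 bp
  [9,23): 14 bp
  [23,32): 9 bp
  [32,40): 8 bp
  [40,50): 10 bp
  [50,59): 9 bp
  [59,62): 3 bp
  [62,72): 10 bp
  [72,83): 11 bp
  [83,96): 13 bp
  [96,109): 13 bp
  [109,111): 2 bp
  [111,124): 13 bp
  [124,131): 7 bp
  [131,140): 9 bp

[2,3,7,8,9,9,9,9,10,10,11,13,13,13,14]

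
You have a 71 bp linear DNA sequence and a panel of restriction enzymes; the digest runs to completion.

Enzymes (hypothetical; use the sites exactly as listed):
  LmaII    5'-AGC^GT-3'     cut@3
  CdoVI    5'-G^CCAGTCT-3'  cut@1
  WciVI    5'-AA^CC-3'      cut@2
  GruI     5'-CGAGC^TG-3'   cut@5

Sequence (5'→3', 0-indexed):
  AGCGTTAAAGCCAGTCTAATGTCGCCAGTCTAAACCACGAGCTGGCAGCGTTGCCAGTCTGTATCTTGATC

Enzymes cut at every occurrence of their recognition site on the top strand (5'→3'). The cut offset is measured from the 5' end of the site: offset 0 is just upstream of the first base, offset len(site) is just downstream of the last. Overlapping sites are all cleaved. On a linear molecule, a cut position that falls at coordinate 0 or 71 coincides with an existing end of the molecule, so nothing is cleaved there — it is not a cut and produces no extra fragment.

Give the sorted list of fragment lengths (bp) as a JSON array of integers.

[3,4,7,7,8,10,14,18]

Site scan:
  LmaII AGCGT/3: at [0, 46] ⇒ [3, 49]
  CdoVI GCCAGTCT/1: at [9, 23, 52] ⇒ [10, 24, 53]
  WciVI AACC/2: at [32] ⇒ [34]
  GruI CGAGCTG/5: at [37] ⇒ [42]

All cut coordinates (distinct, sorted): [3, 10, 24, 34, 42, 49, 53]

Fragments:
  [0,3): 3 bp
  [3,10): 7 bp
  [10,24): 14 bp
  [24,34): 10 bp
  [34,42): 8 bp
  [42,49): 7 bp
  [49,53): 4 bp
  [53,71): 18 bp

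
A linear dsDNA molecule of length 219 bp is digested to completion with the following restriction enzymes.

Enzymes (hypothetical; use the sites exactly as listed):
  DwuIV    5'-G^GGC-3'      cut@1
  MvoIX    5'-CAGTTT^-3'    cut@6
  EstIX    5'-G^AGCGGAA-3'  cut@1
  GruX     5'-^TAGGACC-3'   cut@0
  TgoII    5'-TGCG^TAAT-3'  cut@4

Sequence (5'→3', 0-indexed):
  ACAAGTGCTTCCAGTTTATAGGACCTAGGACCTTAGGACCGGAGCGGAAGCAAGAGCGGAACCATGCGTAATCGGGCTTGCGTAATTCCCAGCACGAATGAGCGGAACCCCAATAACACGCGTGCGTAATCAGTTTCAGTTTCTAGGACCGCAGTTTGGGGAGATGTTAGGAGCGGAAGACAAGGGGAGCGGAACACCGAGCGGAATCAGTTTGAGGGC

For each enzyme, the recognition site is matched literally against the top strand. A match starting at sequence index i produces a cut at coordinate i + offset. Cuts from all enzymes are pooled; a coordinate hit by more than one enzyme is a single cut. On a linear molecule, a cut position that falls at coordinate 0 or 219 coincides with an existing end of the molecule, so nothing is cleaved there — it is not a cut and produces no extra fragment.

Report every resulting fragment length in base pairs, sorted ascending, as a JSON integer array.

[1,1,3,3,6,6,7,8,8,9,10,12,12,14,14,14,14,16,17,18,26]

Per-enzyme occurrences:
  DwuIV GGGC/1: at [73, 215] ⇒ [74, 216]
  MvoIX CAGTTT/6: at [11, 130, 136, 151, 207] ⇒ [17, 136, 142, 157, 213]
  EstIX GAGCGGAA/1: at [41, 53, 99, 170, 186, 198] ⇒ [42, 54, 100, 171, 187, 199]
  GruX TAGGACC/0: at [18, 25, 33, 143] ⇒ [18, 25, 33, 143]
  TgoII TGCGTAAT/4: at [64, 78, 122] ⇒ [68, 82, 126]

Pooled cuts: [17, 18, 25, 33, 42, 54, 68, 74, 82, 100, 126, 136, 142, 143, 157, 171, 187, 199, 213, 216]

Fragments:
  [0,17): 17 bp
  [17,18): 1 bp
  [18,25): 7 bp
  [25,33): 8 bp
  [33,42): 9 bp
  [42,54): 12 bp
  [54,68): 14 bp
  [68,74): 6 bp
  [74,82): 8 bp
  [82,100): 18 bp
  [100,126): 26 bp
  [126,136): 10 bp
  [136,142): 6 bp
  [142,143): 1 bp
  [143,157): 14 bp
  [157,171): 14 bp
  [171,187): 16 bp
  [187,199): 12 bp
  [199,213): 14 bp
  [213,216): 3 bp
  [216,219): 3 bp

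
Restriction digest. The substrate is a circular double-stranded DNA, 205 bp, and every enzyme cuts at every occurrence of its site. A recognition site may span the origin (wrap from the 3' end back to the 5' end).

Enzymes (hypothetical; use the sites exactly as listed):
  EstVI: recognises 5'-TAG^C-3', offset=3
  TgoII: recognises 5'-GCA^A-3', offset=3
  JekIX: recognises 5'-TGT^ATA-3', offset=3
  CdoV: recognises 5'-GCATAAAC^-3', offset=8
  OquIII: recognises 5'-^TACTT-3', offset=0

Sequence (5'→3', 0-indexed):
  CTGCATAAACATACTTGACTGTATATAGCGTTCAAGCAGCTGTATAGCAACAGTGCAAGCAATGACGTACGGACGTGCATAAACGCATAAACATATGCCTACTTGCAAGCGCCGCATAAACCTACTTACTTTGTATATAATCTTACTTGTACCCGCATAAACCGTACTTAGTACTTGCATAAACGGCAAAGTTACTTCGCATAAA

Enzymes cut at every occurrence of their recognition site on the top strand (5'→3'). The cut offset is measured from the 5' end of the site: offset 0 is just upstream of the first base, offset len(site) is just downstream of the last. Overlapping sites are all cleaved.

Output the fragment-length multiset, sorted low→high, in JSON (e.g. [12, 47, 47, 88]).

Per-enzyme occurrences:
  EstVI (TAGC, off=3): starts [25, 44] → cuts [28, 47]
  TgoII (GCAA, off=3): starts [46, 54, 58, 104, 185] → cuts [49, 57, 61, 107, 188]
  JekIX (TGTATA, off=3): starts [19, 40, 131] → cuts [22, 43, 134]
  CdoV (GCATAAAC, off=8): starts [2, 76, 84, 113, 154, 176, 198] → cuts [1, 10, 84, 92, 121, 162, 184]
  OquIII (TACTT, off=0): starts [11, 99, 122, 126, 143, 164, 171, 192] → cuts [11, 99, 122, 126, 143, 164, 171, 192]

Pooled cuts: [1, 10, 11, 22, 28, 43, 47, 49, 57, 61, 84, 92, 99, 107, 121, 122, 126, 134, 143, 162, 164, 171, 184, 188, 192]

Fragments:
  1→10: 9 bp
  10→11: 1 bp
  11→22: 11 bp
  22→28: 6 bp
  28→43: 15 bp
  43→47: 4 bp
  47→49: 2 bp
  49→57: 8 bp
  57→61: 4 bp
  61→84: 23 bp
  84→92: 8 bp
  92→99: 7 bp
  99→107: 8 bp
  107→121: 14 bp
  121→122: 1 bp
  122→126: 4 bp
  126→134: 8 bp
  134→143: 9 bp
  143→162: 19 bp
  162→164: 2 bp
  164→171: 7 bp
  171→184: 13 bp
  184→188: 4 bp
  188→192: 4 bp
  192→1 (wrap): 205-192+1 = 14 bp

[1,1,2,2,4,4,4,4,4,6,7,7,8,8,8,8,9,9,11,13,14,14,15,19,23]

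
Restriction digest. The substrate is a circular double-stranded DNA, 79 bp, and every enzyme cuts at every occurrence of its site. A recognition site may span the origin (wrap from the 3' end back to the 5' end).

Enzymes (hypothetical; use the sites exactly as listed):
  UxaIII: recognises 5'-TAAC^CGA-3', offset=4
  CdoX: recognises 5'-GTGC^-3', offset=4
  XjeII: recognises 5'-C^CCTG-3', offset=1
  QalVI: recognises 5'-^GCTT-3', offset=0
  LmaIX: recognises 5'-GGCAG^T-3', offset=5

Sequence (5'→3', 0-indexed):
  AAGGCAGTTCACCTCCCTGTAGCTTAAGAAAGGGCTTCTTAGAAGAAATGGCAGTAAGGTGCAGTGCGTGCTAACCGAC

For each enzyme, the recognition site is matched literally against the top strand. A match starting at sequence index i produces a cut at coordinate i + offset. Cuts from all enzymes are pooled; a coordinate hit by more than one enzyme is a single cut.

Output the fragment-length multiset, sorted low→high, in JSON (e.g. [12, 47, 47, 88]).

[4,4,5,6,8,8,11,12,21]

Per-enzyme occurrences:
  UxaIII TAACCGA/4: at [71] ⇒ [75]
  CdoX GTGC/4: at [58, 63, 67] ⇒ [62, 67, 71]
  XjeII CCCTG/1: at [14] ⇒ [15]
  QalVI GCTT/0: at [21, 33] ⇒ [21, 33]
  LmaIX GGCAGT/5: at [2, 49] ⇒ [7, 54]

Pooled cuts: [7, 15, 21, 33, 54, 62, 67, 71, 75]

Fragments:
  7→15: 8 bp
  15→21: 6 bp
  21→33: 12 bp
  33→54: 21 bp
  54→62: 8 bp
  62→67: 5 bp
  67→71: 4 bp
  71→75: 4 bp
  75→7 (wrap): 79-75+7 = 11 bp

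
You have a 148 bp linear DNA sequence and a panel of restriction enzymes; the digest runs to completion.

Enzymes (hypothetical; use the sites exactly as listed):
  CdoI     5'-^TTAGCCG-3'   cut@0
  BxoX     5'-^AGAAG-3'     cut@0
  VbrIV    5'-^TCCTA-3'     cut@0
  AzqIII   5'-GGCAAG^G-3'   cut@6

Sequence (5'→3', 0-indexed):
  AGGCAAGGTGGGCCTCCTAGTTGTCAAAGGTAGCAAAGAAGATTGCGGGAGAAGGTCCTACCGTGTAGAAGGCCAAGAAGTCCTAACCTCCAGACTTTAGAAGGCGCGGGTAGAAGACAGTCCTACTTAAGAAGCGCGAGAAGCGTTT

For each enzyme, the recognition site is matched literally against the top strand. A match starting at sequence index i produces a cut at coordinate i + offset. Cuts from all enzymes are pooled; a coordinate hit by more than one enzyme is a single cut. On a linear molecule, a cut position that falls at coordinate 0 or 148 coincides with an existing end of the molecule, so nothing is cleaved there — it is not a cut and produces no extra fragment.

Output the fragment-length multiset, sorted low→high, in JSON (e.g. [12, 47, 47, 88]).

[5,6,7,7,9,9,9,9,10,11,13,13,18,22]

Site scan:
  CdoI (TTAGCCG, off=0): no sites
  BxoX (AGAAG, off=0): starts [36, 49, 66, 75, 98, 111, 129, 138] → cuts [36, 49, 66, 75, 98, 111, 129, 138]
  VbrIV (TCCTA, off=0): starts [14, 55, 80, 120] → cuts [14, 55, 80, 120]
  AzqIII (GGCAAGG, off=6): starts [1] → cuts [7]

All cut coordinates (distinct, sorted): [7, 14, 36, 49, 55, 66, 75, 80, 98, 111, 120, 129, 138]

Fragments:
  [0,7): 7 bp
  [7,14): 7 bp
  [14,36): 22 bp
  [36,49): 13 bp
  [49,55): 6 bp
  [55,66): 11 bp
  [66,75): 9 bp
  [75,80): 5 bp
  [80,98): 18 bp
  [98,111): 13 bp
  [111,120): 9 bp
  [120,129): 9 bp
  [129,138): 9 bp
  [138,148): 10 bp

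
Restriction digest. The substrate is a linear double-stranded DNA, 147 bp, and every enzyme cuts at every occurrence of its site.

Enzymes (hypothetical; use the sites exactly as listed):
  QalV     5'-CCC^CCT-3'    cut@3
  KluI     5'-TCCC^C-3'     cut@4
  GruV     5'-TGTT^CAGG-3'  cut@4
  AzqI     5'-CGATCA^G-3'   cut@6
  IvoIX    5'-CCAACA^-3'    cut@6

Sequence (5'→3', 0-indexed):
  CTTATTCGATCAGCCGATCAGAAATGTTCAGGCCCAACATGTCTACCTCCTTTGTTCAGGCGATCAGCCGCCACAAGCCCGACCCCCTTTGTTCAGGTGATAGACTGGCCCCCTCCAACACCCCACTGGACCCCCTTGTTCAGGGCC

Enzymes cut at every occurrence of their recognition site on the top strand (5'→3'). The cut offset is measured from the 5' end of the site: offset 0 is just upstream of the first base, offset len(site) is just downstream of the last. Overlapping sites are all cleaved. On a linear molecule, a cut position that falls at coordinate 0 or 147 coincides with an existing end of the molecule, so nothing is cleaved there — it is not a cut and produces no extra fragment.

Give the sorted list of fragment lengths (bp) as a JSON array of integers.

Per-enzyme occurrences:
  QalV (CCCCCT, off=3): starts [82, 108, 130] → cuts [85, 111, 133]
  KluI (TCCCC, off=4): no sites
  GruV (TGTTCAGG, off=4): starts [24, 52, 89, 136] → cuts [28, 56, 93, 140]
  AzqI (CGATCAG, off=6): starts [6, 14, 60] → cuts [12, 20, 66]
  IvoIX (CCAACA, off=6): starts [33, 114] → cuts [39, 120]

Pooled cuts: [12, 20, 28, 39, 56, 66, 85, 93, 111, 120, 133, 140]

Fragment lengths:
  [0,12): 12 bp
  [12,20): 8 bp
  [20,28): 8 bp
  [28,39): 11 bp
  [39,56): 17 bp
  [56,66): 10 bp
  [66,85): 19 bp
  [85,93): 8 bp
  [93,111): 18 bp
  [111,120): 9 bp
  [120,133): 13 bp
  [133,140): 7 bp
  [140,147): 7 bp

[7,7,8,8,8,9,10,11,12,13,17,18,19]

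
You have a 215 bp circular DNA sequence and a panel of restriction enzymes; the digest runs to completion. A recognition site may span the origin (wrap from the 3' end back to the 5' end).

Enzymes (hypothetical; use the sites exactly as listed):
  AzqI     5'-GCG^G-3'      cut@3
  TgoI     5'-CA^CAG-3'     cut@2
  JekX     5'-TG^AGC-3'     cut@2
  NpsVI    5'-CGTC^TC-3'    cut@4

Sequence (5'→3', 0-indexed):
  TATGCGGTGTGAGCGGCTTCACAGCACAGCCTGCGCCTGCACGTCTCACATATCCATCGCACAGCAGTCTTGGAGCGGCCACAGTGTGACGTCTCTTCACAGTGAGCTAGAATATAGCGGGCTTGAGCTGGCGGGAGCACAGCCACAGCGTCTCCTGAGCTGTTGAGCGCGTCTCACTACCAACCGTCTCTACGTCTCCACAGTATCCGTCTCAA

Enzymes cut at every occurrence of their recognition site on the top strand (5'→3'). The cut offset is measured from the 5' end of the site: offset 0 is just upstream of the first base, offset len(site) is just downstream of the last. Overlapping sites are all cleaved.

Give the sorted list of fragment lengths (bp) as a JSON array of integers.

Scan for sites:
  AzqI (GCGG, off=3): starts [3, 12, 74, 116, 130] → cuts [6, 15, 77, 119, 133]
  TgoI (CACAG, off=2): starts [19, 24, 59, 79, 97, 137, 143, 198] → cuts [21, 26, 61, 81, 99, 139, 145, 200]
  JekX (TGAGC, off=2): starts [9, 102, 123, 155, 163] → cuts [11, 104, 125, 157, 165]
  NpsVI (CGTCTC, off=4): starts [41, 89, 148, 169, 184, 192, 207] → cuts [45, 93, 152, 173, 188, 196, 211]

All cut coordinates (distinct, sorted): [6, 11, 15, 21, 26, 45, 61, 77, 81, 93, 99, 104, 119, 125, 133, 139, 145, 152, 157, 165, 173, 188, 196, 200, 211]

Fragment lengths:
  6→11: 5 bp
  11→15: 4 bp
  15→21: 6 bp
  21→26: 5 bp
  26→45: 19 bp
  45→61: 16 bp
  61→77: 16 bp
  77→81: 4 bp
  81→93: 12 bp
  93→99: 6 bp
  99→104: 5 bp
  104→119: 15 bp
  119→125: 6 bp
  125→133: 8 bp
  133→139: 6 bp
  139→145: 6 bp
  145→152: 7 bp
  152→157: 5 bp
  157→165: 8 bp
  165→173: 8 bp
  173→188: 15 bp
  188→196: 8 bp
  196→200: 4 bp
  200→211: 11 bp
  211→6 (wrap): 215-211+6 = 10 bp

[4,4,4,5,5,5,5,6,6,6,6,6,7,8,8,8,8,10,11,12,15,15,16,16,19]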